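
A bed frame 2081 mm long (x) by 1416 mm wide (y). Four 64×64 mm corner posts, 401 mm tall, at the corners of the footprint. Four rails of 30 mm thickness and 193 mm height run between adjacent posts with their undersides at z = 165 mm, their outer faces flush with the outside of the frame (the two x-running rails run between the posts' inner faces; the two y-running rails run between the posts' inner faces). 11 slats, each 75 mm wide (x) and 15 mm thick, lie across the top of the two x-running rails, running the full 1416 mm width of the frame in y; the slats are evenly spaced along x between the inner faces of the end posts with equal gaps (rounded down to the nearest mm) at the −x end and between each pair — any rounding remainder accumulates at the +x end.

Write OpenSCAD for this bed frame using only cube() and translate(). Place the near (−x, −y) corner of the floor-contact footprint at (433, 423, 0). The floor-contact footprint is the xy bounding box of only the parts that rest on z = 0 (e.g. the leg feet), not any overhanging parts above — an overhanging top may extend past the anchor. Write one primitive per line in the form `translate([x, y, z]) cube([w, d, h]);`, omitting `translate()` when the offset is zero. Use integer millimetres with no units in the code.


// slat z = rail_z + rail_h = 165 + 193 = 358
// slat gap = ⌊(1953 − 11·75) / 12⌋ = 94
translate([433, 423, 0]) cube([64, 64, 401]);
translate([433, 1775, 0]) cube([64, 64, 401]);
translate([2450, 423, 0]) cube([64, 64, 401]);
translate([2450, 1775, 0]) cube([64, 64, 401]);
translate([497, 423, 165]) cube([1953, 30, 193]);
translate([497, 1809, 165]) cube([1953, 30, 193]);
translate([433, 487, 165]) cube([30, 1288, 193]);
translate([2484, 487, 165]) cube([30, 1288, 193]);
translate([591, 423, 358]) cube([75, 1416, 15]);
translate([760, 423, 358]) cube([75, 1416, 15]);
translate([929, 423, 358]) cube([75, 1416, 15]);
translate([1098, 423, 358]) cube([75, 1416, 15]);
translate([1267, 423, 358]) cube([75, 1416, 15]);
translate([1436, 423, 358]) cube([75, 1416, 15]);
translate([1605, 423, 358]) cube([75, 1416, 15]);
translate([1774, 423, 358]) cube([75, 1416, 15]);
translate([1943, 423, 358]) cube([75, 1416, 15]);
translate([2112, 423, 358]) cube([75, 1416, 15]);
translate([2281, 423, 358]) cube([75, 1416, 15]);


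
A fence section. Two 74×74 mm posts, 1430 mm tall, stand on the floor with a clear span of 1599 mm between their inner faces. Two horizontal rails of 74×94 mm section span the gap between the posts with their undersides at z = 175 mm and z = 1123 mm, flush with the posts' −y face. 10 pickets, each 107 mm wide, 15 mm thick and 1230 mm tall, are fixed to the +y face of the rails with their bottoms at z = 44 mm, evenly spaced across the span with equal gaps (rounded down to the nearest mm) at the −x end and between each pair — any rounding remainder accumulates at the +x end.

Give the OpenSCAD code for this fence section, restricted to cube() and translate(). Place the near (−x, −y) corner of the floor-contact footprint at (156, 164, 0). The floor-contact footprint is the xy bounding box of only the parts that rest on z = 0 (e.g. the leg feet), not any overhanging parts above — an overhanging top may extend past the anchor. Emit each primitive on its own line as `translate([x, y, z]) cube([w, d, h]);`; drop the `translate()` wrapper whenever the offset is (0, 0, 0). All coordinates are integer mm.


translate([156, 164, 0]) cube([74, 74, 1430]);
translate([1829, 164, 0]) cube([74, 74, 1430]);
translate([230, 164, 175]) cube([1599, 74, 94]);
translate([230, 164, 1123]) cube([1599, 74, 94]);
translate([278, 238, 44]) cube([107, 15, 1230]);
translate([433, 238, 44]) cube([107, 15, 1230]);
translate([588, 238, 44]) cube([107, 15, 1230]);
translate([743, 238, 44]) cube([107, 15, 1230]);
translate([898, 238, 44]) cube([107, 15, 1230]);
translate([1053, 238, 44]) cube([107, 15, 1230]);
translate([1208, 238, 44]) cube([107, 15, 1230]);
translate([1363, 238, 44]) cube([107, 15, 1230]);
translate([1518, 238, 44]) cube([107, 15, 1230]);
translate([1673, 238, 44]) cube([107, 15, 1230]);


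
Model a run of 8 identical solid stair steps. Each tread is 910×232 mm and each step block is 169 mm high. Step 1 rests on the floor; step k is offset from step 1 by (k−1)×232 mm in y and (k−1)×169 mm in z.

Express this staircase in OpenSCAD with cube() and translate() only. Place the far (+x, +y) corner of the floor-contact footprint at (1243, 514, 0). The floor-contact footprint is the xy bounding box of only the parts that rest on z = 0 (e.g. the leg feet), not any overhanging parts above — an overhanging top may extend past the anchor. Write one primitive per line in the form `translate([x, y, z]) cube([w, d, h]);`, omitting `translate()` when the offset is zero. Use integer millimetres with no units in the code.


translate([333, 282, 0]) cube([910, 232, 169]);
translate([333, 514, 169]) cube([910, 232, 169]);
translate([333, 746, 338]) cube([910, 232, 169]);
translate([333, 978, 507]) cube([910, 232, 169]);
translate([333, 1210, 676]) cube([910, 232, 169]);
translate([333, 1442, 845]) cube([910, 232, 169]);
translate([333, 1674, 1014]) cube([910, 232, 169]);
translate([333, 1906, 1183]) cube([910, 232, 169]);


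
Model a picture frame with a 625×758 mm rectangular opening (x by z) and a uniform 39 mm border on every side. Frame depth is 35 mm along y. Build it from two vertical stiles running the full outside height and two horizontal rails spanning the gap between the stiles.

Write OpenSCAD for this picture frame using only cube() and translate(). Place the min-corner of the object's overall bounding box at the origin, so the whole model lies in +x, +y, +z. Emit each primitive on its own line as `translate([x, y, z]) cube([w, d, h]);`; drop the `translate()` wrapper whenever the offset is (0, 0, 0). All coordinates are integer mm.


cube([39, 35, 836]);
translate([664, 0, 0]) cube([39, 35, 836]);
translate([39, 0, 0]) cube([625, 35, 39]);
translate([39, 0, 797]) cube([625, 35, 39]);


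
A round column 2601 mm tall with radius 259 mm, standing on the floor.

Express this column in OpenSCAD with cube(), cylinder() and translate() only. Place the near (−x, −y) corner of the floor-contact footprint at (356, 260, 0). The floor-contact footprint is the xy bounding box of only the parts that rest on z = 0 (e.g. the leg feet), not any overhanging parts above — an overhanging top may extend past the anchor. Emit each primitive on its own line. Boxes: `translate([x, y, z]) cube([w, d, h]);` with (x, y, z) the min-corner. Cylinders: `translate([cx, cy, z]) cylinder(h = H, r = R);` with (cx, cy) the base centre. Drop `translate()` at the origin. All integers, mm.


translate([615, 519, 0]) cylinder(h = 2601, r = 259);


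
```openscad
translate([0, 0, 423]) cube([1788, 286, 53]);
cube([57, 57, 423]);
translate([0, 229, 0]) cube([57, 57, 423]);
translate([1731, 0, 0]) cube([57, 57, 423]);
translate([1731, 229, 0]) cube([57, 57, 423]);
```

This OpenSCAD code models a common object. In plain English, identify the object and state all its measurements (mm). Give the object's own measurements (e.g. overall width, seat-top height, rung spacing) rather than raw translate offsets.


A long wooden bench with a 1788 mm (x) × 286 mm (y) seat, 53 mm thick, its top surface 476 mm above the floor. Four 57 mm square legs at the seat corners, flush with the edges, run from z = 0 to the seat underside.


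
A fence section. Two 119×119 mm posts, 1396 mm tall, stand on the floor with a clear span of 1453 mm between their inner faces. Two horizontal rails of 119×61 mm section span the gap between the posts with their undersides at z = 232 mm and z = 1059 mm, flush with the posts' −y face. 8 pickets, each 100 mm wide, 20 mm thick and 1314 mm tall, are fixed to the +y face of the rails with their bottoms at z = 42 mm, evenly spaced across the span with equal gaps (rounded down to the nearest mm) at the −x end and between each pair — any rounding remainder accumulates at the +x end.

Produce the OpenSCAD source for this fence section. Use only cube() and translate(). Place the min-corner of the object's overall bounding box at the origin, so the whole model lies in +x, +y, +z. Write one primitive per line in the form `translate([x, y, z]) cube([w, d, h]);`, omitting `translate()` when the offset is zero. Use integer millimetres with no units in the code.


cube([119, 119, 1396]);
translate([1572, 0, 0]) cube([119, 119, 1396]);
translate([119, 0, 232]) cube([1453, 119, 61]);
translate([119, 0, 1059]) cube([1453, 119, 61]);
translate([191, 119, 42]) cube([100, 20, 1314]);
translate([363, 119, 42]) cube([100, 20, 1314]);
translate([535, 119, 42]) cube([100, 20, 1314]);
translate([707, 119, 42]) cube([100, 20, 1314]);
translate([879, 119, 42]) cube([100, 20, 1314]);
translate([1051, 119, 42]) cube([100, 20, 1314]);
translate([1223, 119, 42]) cube([100, 20, 1314]);
translate([1395, 119, 42]) cube([100, 20, 1314]);


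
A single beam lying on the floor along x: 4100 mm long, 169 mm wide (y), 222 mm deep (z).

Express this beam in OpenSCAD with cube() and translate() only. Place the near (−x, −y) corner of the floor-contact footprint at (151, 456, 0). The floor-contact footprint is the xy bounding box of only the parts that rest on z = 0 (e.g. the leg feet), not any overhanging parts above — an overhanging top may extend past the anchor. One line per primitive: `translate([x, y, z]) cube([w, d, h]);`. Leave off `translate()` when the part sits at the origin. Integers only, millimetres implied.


translate([151, 456, 0]) cube([4100, 169, 222]);


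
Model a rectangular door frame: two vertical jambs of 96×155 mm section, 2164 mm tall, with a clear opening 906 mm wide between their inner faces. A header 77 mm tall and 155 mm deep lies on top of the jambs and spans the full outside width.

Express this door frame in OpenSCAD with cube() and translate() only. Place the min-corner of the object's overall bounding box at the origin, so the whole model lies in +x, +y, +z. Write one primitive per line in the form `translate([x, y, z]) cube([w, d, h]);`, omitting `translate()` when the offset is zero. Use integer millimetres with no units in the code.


cube([96, 155, 2164]);
translate([1002, 0, 0]) cube([96, 155, 2164]);
translate([0, 0, 2164]) cube([1098, 155, 77]);


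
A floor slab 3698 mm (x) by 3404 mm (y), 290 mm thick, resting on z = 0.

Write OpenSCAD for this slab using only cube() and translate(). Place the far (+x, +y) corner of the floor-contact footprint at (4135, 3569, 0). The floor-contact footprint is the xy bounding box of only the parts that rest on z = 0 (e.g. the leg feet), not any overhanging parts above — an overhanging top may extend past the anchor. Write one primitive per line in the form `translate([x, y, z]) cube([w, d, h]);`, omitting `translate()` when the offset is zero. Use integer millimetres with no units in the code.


translate([437, 165, 0]) cube([3698, 3404, 290]);


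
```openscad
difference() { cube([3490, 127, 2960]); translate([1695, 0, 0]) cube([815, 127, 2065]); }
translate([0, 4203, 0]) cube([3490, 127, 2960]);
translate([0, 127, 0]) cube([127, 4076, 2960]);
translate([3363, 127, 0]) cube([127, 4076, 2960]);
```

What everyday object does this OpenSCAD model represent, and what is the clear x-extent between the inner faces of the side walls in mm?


A single room. The interior width is 3236 mm.

Four walls enclosing a rectangle with a door in the front wall — a room. Outside width 3490 minus two 127 mm walls gives 3236 mm.


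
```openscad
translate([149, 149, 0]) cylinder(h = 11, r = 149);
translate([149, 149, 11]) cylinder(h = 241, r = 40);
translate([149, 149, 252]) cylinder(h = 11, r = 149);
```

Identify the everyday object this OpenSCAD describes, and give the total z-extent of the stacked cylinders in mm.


A spool. The overall height is 263 mm.

Three coaxial cylinders, large–small–large — a spool. Two 11 mm flanges and a 241 mm core give 11 + 241 + 11 = 263 mm.


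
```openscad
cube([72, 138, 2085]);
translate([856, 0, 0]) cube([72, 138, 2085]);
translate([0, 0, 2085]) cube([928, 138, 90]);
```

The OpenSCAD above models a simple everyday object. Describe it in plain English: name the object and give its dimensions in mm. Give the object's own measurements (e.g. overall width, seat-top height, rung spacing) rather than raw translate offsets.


A door frame. The clear opening is 784 mm wide and 2085 mm high. Two 72 mm wide jambs, 138 mm deep, stand either side of the opening from the floor to the top of the opening. A 90 mm thick head sits across the top of both jambs, spanning the full outside width of the frame.


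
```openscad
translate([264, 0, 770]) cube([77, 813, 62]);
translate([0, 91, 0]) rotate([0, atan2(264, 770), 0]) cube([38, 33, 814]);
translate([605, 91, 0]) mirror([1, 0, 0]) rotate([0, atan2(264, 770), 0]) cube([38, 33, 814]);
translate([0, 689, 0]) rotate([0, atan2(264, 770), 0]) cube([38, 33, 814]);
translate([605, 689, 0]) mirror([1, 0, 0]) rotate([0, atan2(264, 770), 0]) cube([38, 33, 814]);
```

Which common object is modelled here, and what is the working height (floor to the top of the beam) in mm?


A sawhorse. The overall height is 832 mm.

A beam across two mirrored pairs of raked legs — a sawhorse. The beam's underside is at z = 770 (matching the legs' vertical rise in atan2(264, 770)) and the beam is 62 mm tall, so its top is at 770 + 62 = 832 mm. The raked legs top out at the beam's underside, so that is the highest point.


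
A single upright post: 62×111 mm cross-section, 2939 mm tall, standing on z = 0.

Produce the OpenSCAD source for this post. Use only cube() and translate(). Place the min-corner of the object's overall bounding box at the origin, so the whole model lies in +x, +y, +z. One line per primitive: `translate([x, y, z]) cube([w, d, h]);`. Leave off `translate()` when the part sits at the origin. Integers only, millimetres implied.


cube([62, 111, 2939]);


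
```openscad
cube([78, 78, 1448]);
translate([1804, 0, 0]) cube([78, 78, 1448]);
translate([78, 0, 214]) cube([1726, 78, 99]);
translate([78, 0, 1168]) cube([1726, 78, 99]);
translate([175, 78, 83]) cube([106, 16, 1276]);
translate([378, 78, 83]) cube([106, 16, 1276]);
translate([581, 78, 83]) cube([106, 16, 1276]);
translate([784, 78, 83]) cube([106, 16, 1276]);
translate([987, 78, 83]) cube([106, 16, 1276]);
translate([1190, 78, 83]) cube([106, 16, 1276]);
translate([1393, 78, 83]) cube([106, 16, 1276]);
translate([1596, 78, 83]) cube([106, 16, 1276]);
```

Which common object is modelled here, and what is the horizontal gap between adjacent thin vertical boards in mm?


A fence section. The picket gap is 97 mm.

Two posts, two rails, 8 pickets — a fence section. Span 1726 mm holds 8 pickets of 106 mm with 9 equal gaps: ⌊(1726 − 8·106) / 9⌋ = 97 mm.


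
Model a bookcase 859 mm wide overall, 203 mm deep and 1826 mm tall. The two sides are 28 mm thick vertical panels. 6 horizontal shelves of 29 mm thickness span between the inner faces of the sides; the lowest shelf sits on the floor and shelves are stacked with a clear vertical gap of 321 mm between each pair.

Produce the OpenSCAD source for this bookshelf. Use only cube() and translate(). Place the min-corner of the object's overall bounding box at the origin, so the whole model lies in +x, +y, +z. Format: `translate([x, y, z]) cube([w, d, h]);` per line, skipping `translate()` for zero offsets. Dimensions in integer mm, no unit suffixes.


cube([28, 203, 1826]);
translate([831, 0, 0]) cube([28, 203, 1826]);
translate([28, 0, 0]) cube([803, 203, 29]);
translate([28, 0, 350]) cube([803, 203, 29]);
translate([28, 0, 700]) cube([803, 203, 29]);
translate([28, 0, 1050]) cube([803, 203, 29]);
translate([28, 0, 1400]) cube([803, 203, 29]);
translate([28, 0, 1750]) cube([803, 203, 29]);


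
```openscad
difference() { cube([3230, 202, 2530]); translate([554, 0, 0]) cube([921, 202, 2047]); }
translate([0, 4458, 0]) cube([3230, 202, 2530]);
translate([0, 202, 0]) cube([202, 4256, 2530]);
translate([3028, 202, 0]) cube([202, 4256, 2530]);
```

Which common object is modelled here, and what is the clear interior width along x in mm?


A single room. The interior width is 2826 mm.

Four walls enclosing a rectangle with a door in the front wall — a room. Outside width 3230 minus two 202 mm walls gives 2826 mm.


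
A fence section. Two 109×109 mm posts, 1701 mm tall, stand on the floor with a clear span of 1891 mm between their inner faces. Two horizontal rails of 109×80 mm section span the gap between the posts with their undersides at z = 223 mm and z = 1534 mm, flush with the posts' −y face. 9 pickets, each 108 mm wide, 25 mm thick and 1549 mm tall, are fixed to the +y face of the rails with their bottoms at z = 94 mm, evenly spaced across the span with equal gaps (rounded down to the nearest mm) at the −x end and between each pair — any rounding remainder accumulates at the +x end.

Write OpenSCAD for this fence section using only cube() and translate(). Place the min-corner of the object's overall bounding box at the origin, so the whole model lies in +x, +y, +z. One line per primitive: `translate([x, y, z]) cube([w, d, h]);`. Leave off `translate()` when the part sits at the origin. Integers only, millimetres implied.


cube([109, 109, 1701]);
translate([2000, 0, 0]) cube([109, 109, 1701]);
translate([109, 0, 223]) cube([1891, 109, 80]);
translate([109, 0, 1534]) cube([1891, 109, 80]);
translate([200, 109, 94]) cube([108, 25, 1549]);
translate([399, 109, 94]) cube([108, 25, 1549]);
translate([598, 109, 94]) cube([108, 25, 1549]);
translate([797, 109, 94]) cube([108, 25, 1549]);
translate([996, 109, 94]) cube([108, 25, 1549]);
translate([1195, 109, 94]) cube([108, 25, 1549]);
translate([1394, 109, 94]) cube([108, 25, 1549]);
translate([1593, 109, 94]) cube([108, 25, 1549]);
translate([1792, 109, 94]) cube([108, 25, 1549]);


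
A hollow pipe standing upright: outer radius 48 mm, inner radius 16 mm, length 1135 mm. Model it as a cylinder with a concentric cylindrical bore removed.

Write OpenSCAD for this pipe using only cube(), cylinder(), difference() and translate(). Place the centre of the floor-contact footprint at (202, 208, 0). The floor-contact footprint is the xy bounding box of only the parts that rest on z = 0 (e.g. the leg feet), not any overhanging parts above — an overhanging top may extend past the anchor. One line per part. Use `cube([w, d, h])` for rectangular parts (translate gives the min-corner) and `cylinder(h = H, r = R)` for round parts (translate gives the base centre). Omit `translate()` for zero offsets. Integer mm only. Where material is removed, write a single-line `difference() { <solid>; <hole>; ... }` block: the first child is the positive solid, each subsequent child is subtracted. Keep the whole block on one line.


difference() { translate([202, 208, 0]) cylinder(h = 1135, r = 48); translate([202, 208, 0]) cylinder(h = 1135, r = 16); }


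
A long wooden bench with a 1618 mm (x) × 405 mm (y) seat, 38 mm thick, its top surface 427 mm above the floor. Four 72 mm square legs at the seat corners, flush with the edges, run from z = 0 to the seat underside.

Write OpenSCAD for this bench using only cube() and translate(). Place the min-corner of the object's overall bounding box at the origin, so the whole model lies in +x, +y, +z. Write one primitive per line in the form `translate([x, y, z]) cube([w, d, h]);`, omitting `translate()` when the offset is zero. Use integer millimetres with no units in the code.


// leg_h = 427 − 38 = 389
translate([0, 0, 389]) cube([1618, 405, 38]);
cube([72, 72, 389]);
translate([0, 333, 0]) cube([72, 72, 389]);
translate([1546, 0, 0]) cube([72, 72, 389]);
translate([1546, 333, 0]) cube([72, 72, 389]);


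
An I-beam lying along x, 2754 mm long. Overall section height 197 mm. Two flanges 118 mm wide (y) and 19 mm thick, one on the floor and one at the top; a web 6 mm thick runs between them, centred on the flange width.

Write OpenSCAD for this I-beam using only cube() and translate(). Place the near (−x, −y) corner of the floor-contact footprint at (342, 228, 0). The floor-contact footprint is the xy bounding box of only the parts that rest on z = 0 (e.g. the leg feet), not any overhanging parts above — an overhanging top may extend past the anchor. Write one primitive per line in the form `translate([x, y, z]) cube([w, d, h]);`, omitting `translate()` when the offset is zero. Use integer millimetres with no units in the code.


translate([342, 228, 0]) cube([2754, 118, 19]);
translate([342, 284, 19]) cube([2754, 6, 159]);
translate([342, 228, 178]) cube([2754, 118, 19]);


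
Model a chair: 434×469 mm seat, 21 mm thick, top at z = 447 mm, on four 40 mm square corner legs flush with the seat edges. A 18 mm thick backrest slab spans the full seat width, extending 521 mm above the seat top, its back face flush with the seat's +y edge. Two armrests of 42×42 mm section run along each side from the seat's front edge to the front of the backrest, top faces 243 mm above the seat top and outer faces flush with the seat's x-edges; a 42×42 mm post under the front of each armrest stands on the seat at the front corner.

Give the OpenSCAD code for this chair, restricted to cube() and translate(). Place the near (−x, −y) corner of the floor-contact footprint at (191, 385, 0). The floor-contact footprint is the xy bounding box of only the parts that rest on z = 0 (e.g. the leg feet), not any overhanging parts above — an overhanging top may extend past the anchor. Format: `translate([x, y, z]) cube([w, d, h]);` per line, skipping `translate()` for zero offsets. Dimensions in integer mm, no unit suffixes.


translate([191, 385, 426]) cube([434, 469, 21]);
translate([191, 385, 0]) cube([40, 40, 426]);
translate([585, 385, 0]) cube([40, 40, 426]);
translate([191, 814, 0]) cube([40, 40, 426]);
translate([585, 814, 0]) cube([40, 40, 426]);
translate([191, 836, 447]) cube([434, 18, 521]);
translate([191, 385, 648]) cube([42, 451, 42]);
translate([583, 385, 648]) cube([42, 451, 42]);
translate([191, 385, 447]) cube([42, 42, 201]);
translate([583, 385, 447]) cube([42, 42, 201]);


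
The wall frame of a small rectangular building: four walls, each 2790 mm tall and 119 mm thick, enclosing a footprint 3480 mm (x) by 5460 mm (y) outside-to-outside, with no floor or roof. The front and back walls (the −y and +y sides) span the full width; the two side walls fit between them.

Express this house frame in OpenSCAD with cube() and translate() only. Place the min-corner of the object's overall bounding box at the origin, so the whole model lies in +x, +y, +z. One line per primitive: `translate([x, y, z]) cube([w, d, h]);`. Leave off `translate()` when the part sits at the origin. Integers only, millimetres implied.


cube([3480, 119, 2790]);
translate([0, 5341, 0]) cube([3480, 119, 2790]);
translate([0, 119, 0]) cube([119, 5222, 2790]);
translate([3361, 119, 0]) cube([119, 5222, 2790]);


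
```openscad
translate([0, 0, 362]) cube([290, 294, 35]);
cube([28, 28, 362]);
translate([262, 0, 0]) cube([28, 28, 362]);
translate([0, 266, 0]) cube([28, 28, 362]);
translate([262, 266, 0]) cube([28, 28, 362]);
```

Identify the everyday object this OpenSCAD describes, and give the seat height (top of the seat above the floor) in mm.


A stool. The seat height is 397 mm.

A 290×294×35 slab at z = 362 on four corner posts — a stool. The seat top is 362 + 35 = 397 mm.


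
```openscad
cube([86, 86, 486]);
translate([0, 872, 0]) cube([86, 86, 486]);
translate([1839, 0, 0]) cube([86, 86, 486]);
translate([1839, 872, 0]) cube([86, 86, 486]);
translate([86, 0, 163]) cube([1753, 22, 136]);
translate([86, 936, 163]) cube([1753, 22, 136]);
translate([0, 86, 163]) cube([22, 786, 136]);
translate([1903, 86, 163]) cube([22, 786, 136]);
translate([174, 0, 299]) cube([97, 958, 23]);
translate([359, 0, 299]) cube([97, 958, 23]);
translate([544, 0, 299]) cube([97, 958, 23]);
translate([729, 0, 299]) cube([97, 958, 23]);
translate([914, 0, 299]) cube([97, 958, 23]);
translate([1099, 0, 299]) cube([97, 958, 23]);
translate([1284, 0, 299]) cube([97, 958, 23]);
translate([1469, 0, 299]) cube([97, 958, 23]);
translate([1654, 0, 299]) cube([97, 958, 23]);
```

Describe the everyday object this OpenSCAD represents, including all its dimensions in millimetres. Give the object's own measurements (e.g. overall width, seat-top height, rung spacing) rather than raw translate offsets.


A bed frame 1925 mm long (x) by 958 mm wide (y). Four 86×86 mm corner posts, 486 mm tall, at the corners of the footprint. Four rails of 22 mm thickness and 136 mm height run between adjacent posts with their undersides at z = 163 mm, their outer faces flush with the outside of the frame (the two x-running rails run between the posts' inner faces; the two y-running rails run between the posts' inner faces). 9 slats, each 97 mm wide (x) and 23 mm thick, lie across the top of the two x-running rails, running the full 958 mm width of the frame in y; along x they sit between the end posts with a 88 mm gap after the −x posts and between neighbouring slats and before the +x posts.


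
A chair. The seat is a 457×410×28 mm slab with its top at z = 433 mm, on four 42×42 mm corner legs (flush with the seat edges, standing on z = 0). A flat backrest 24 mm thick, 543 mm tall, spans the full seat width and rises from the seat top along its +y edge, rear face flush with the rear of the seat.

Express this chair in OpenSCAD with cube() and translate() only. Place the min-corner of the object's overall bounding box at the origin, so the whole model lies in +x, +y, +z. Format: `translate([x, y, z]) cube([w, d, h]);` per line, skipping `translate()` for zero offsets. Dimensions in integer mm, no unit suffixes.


translate([0, 0, 405]) cube([457, 410, 28]);
cube([42, 42, 405]);
translate([415, 0, 0]) cube([42, 42, 405]);
translate([0, 368, 0]) cube([42, 42, 405]);
translate([415, 368, 0]) cube([42, 42, 405]);
translate([0, 386, 433]) cube([457, 24, 543]);


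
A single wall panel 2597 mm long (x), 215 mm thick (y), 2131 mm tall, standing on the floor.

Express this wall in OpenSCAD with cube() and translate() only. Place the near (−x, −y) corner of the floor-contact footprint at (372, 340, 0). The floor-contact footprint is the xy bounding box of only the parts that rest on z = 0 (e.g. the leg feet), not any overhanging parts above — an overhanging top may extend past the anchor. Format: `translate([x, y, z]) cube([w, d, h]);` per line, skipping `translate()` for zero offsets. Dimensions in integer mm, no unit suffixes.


translate([372, 340, 0]) cube([2597, 215, 2131]);


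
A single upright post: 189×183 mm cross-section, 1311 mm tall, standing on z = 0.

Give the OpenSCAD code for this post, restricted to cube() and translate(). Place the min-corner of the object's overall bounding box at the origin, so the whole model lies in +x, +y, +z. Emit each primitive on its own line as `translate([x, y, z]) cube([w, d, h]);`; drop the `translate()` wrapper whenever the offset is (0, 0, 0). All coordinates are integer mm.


cube([189, 183, 1311]);


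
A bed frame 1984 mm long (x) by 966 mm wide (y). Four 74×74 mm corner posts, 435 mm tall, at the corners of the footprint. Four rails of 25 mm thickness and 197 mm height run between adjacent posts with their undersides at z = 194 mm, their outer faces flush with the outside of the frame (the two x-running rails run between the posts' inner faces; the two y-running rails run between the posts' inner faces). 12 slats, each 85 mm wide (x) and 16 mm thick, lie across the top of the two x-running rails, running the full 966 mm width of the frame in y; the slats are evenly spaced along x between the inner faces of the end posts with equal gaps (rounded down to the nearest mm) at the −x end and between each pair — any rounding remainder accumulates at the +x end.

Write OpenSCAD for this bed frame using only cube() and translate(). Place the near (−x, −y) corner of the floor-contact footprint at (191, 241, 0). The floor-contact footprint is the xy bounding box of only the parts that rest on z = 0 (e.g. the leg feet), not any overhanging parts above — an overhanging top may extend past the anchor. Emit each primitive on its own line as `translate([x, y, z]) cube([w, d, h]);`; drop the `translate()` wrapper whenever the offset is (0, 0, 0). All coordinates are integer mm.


translate([191, 241, 0]) cube([74, 74, 435]);
translate([191, 1133, 0]) cube([74, 74, 435]);
translate([2101, 241, 0]) cube([74, 74, 435]);
translate([2101, 1133, 0]) cube([74, 74, 435]);
translate([265, 241, 194]) cube([1836, 25, 197]);
translate([265, 1182, 194]) cube([1836, 25, 197]);
translate([191, 315, 194]) cube([25, 818, 197]);
translate([2150, 315, 194]) cube([25, 818, 197]);
translate([327, 241, 391]) cube([85, 966, 16]);
translate([474, 241, 391]) cube([85, 966, 16]);
translate([621, 241, 391]) cube([85, 966, 16]);
translate([768, 241, 391]) cube([85, 966, 16]);
translate([915, 241, 391]) cube([85, 966, 16]);
translate([1062, 241, 391]) cube([85, 966, 16]);
translate([1209, 241, 391]) cube([85, 966, 16]);
translate([1356, 241, 391]) cube([85, 966, 16]);
translate([1503, 241, 391]) cube([85, 966, 16]);
translate([1650, 241, 391]) cube([85, 966, 16]);
translate([1797, 241, 391]) cube([85, 966, 16]);
translate([1944, 241, 391]) cube([85, 966, 16]);


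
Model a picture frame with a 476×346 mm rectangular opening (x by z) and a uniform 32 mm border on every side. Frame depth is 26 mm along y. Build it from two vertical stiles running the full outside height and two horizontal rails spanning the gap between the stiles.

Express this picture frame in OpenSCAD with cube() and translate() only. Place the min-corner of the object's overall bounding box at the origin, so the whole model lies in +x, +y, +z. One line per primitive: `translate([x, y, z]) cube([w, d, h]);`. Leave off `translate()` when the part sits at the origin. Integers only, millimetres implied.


cube([32, 26, 410]);
translate([508, 0, 0]) cube([32, 26, 410]);
translate([32, 0, 0]) cube([476, 26, 32]);
translate([32, 0, 378]) cube([476, 26, 32]);


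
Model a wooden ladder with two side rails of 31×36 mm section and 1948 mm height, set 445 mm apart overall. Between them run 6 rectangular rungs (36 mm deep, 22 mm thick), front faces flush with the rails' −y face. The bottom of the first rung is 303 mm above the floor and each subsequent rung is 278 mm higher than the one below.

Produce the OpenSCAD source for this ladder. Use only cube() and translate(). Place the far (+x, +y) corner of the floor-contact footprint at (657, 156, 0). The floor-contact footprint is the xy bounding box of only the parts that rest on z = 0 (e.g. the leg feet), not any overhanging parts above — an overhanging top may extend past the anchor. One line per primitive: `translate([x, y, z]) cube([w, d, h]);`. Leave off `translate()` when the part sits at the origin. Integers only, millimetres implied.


// rung span = 445 - 2*31 = 383
// rung[k] z = 303 + k*278
translate([212, 120, 0]) cube([31, 36, 1948]);
translate([626, 120, 0]) cube([31, 36, 1948]);
translate([243, 120, 303]) cube([383, 36, 22]);
translate([243, 120, 581]) cube([383, 36, 22]);
translate([243, 120, 859]) cube([383, 36, 22]);
translate([243, 120, 1137]) cube([383, 36, 22]);
translate([243, 120, 1415]) cube([383, 36, 22]);
translate([243, 120, 1693]) cube([383, 36, 22]);


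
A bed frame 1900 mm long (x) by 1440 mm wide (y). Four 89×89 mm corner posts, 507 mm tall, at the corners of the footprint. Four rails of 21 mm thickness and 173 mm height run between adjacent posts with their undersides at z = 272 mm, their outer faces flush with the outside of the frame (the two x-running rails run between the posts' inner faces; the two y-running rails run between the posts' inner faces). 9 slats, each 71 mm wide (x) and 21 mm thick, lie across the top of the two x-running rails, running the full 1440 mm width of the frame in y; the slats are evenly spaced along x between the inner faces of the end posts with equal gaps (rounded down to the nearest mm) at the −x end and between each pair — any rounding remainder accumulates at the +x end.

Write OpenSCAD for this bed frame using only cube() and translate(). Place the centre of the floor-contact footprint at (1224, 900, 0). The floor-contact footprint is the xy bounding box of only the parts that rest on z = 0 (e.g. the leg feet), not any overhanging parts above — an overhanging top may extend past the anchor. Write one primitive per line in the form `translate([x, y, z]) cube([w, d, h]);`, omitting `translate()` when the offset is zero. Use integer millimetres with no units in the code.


translate([274, 180, 0]) cube([89, 89, 507]);
translate([274, 1531, 0]) cube([89, 89, 507]);
translate([2085, 180, 0]) cube([89, 89, 507]);
translate([2085, 1531, 0]) cube([89, 89, 507]);
translate([363, 180, 272]) cube([1722, 21, 173]);
translate([363, 1599, 272]) cube([1722, 21, 173]);
translate([274, 269, 272]) cube([21, 1262, 173]);
translate([2153, 269, 272]) cube([21, 1262, 173]);
translate([471, 180, 445]) cube([71, 1440, 21]);
translate([650, 180, 445]) cube([71, 1440, 21]);
translate([829, 180, 445]) cube([71, 1440, 21]);
translate([1008, 180, 445]) cube([71, 1440, 21]);
translate([1187, 180, 445]) cube([71, 1440, 21]);
translate([1366, 180, 445]) cube([71, 1440, 21]);
translate([1545, 180, 445]) cube([71, 1440, 21]);
translate([1724, 180, 445]) cube([71, 1440, 21]);
translate([1903, 180, 445]) cube([71, 1440, 21]);


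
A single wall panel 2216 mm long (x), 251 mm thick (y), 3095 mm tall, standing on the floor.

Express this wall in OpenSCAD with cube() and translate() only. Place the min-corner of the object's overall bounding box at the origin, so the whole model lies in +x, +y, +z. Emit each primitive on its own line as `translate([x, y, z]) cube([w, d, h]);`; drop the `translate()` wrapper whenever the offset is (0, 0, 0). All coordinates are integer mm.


cube([2216, 251, 3095]);


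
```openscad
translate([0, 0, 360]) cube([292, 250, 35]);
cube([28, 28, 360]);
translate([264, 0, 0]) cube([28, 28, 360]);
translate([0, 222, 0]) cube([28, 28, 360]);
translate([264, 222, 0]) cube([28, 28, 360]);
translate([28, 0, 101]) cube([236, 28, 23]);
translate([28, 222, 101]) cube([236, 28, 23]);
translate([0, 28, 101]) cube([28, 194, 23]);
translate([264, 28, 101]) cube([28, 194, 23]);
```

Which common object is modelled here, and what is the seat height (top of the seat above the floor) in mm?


A stool. The seat height is 395 mm.

A 292×250×35 slab at z = 360 on four corner posts — a stool. The seat top is 360 + 35 = 395 mm.


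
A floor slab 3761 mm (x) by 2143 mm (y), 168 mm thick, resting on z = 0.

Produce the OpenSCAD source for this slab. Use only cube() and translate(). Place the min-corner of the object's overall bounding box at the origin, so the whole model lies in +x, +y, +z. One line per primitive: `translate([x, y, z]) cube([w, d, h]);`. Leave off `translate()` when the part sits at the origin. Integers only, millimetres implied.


cube([3761, 2143, 168]);


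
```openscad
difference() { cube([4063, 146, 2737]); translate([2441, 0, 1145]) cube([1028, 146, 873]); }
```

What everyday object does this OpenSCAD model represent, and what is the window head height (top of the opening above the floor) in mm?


A wall with a window opening. The window head height is 2018 mm.

A wall with a rectangular opening subtracted — a window. Sill at z = 1145, opening 873 mm tall, so the head is at 1145 + 873 = 2018 mm.


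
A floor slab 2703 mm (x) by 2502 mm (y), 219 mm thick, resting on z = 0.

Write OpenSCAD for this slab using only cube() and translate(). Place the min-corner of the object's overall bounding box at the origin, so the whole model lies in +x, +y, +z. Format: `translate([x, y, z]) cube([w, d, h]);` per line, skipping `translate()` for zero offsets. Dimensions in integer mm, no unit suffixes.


cube([2703, 2502, 219]);


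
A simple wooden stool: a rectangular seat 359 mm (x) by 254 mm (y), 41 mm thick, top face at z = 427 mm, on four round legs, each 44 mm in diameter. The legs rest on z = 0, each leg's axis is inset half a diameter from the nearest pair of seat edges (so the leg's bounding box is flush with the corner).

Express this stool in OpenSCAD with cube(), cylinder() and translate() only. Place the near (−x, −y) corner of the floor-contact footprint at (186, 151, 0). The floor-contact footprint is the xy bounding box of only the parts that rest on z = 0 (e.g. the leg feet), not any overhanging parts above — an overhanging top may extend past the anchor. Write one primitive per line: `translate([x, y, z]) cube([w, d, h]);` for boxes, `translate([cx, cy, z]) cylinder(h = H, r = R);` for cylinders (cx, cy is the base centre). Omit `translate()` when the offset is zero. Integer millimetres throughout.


translate([186, 151, 386]) cube([359, 254, 41]);
translate([208, 173, 0]) cylinder(h = 386, r = 22);
translate([523, 173, 0]) cylinder(h = 386, r = 22);
translate([208, 383, 0]) cylinder(h = 386, r = 22);
translate([523, 383, 0]) cylinder(h = 386, r = 22);


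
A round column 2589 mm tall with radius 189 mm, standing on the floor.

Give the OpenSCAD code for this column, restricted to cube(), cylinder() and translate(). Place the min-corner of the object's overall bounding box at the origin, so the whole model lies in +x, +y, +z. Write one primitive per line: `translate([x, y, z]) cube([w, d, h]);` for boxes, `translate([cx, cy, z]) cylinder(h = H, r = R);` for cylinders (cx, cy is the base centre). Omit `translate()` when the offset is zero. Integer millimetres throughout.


translate([189, 189, 0]) cylinder(h = 2589, r = 189);


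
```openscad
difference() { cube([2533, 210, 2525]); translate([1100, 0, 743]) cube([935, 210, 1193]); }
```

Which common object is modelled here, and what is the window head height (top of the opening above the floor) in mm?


A wall with a window opening. The window head height is 1936 mm.

A wall with a rectangular opening subtracted — a window. Sill at z = 743, opening 1193 mm tall, so the head is at 743 + 1193 = 1936 mm.


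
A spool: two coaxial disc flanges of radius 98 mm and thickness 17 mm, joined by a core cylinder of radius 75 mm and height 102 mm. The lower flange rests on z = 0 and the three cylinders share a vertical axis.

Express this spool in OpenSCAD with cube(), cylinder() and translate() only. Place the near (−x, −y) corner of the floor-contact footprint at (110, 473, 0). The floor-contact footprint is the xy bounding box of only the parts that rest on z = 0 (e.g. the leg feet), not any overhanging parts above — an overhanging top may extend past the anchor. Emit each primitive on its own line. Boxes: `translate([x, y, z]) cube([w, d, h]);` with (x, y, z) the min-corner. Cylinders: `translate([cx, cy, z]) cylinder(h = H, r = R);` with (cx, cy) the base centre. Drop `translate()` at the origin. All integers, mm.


translate([208, 571, 0]) cylinder(h = 17, r = 98);
translate([208, 571, 17]) cylinder(h = 102, r = 75);
translate([208, 571, 119]) cylinder(h = 17, r = 98);


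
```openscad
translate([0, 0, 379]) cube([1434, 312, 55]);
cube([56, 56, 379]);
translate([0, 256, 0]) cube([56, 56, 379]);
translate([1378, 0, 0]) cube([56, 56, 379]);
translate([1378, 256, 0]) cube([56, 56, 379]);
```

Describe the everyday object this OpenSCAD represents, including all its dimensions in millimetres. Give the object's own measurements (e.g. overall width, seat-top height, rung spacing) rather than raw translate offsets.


A bench: a 1434×312 mm seat slab, 55 mm thick, top at z = 434 mm, on four 56×56 mm square legs flush with the seat corners and standing on z = 0.


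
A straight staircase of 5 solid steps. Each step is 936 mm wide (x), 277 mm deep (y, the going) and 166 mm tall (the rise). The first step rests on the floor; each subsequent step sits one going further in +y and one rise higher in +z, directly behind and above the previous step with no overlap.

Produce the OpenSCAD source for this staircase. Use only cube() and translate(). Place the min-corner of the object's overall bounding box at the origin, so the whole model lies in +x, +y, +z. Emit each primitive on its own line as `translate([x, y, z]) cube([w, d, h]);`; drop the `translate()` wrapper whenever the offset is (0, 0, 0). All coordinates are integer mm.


cube([936, 277, 166]);
translate([0, 277, 166]) cube([936, 277, 166]);
translate([0, 554, 332]) cube([936, 277, 166]);
translate([0, 831, 498]) cube([936, 277, 166]);
translate([0, 1108, 664]) cube([936, 277, 166]);
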